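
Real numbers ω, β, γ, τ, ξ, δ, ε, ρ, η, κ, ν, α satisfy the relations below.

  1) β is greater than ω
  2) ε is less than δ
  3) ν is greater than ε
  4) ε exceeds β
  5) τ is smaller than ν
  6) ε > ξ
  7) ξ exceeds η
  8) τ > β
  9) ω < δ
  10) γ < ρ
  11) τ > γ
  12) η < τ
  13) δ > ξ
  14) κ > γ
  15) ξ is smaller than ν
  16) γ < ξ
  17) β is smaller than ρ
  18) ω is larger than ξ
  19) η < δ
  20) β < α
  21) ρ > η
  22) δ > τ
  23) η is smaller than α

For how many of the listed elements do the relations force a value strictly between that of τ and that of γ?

3

Chaining upward from γ reaches: ξ, ω, β, α, ε, κ, ν, ρ, δ.
Chaining downward from τ reaches: η, ξ, ω, β.
Strictly between γ and τ are those in both lists: ξ, ω, β — 3 elements.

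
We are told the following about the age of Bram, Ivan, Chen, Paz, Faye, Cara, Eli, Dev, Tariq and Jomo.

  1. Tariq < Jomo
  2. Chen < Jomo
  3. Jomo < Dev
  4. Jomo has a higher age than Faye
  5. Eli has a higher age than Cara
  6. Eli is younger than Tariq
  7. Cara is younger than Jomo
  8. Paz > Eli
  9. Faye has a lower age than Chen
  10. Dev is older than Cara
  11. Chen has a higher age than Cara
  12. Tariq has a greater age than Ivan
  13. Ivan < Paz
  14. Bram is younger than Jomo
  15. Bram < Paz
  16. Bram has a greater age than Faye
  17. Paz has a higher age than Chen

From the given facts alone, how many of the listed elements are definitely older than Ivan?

4

The elements the relations force above Ivan are Paz, Tariq, Jomo, Dev — no chain reaches any other.
That is 4.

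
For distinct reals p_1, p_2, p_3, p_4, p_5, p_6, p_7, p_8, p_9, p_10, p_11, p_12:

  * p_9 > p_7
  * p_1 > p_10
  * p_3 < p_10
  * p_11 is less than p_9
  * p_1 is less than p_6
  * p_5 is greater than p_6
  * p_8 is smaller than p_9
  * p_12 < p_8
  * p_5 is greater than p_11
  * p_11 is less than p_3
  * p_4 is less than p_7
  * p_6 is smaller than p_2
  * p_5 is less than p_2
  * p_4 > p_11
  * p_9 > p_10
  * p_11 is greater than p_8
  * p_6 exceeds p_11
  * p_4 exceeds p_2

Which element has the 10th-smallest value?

p_4

Chaining the given pairs: p_12 < p_8 < p_11 < p_3 < p_10 < p_1 < p_6 < p_5 < p_2 < p_4 < p_7 < p_9.
Counting 10 from the smallest end gives p_4.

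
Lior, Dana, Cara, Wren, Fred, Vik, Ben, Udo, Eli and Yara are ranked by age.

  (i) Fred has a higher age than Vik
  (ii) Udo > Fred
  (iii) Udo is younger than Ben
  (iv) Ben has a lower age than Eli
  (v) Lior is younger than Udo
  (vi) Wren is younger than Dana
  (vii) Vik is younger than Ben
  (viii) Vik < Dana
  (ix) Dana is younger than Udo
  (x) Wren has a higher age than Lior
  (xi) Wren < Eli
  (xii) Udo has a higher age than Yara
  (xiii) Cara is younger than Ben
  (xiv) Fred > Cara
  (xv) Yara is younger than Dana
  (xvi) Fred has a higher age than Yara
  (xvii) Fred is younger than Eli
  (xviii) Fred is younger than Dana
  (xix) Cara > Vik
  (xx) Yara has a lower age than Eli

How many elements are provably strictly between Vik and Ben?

The relations place Vik below Ben. An element lies strictly between them when it is forced above Vik and also forced below Ben.
Above Vik: {Cara, Fred, Dana, Udo, Eli}. Below Ben: {Lior, Cara, Yara, Fred, Wren, Dana, Udo}.
Intersection: {Cara, Fred, Dana, Udo} — 4.

4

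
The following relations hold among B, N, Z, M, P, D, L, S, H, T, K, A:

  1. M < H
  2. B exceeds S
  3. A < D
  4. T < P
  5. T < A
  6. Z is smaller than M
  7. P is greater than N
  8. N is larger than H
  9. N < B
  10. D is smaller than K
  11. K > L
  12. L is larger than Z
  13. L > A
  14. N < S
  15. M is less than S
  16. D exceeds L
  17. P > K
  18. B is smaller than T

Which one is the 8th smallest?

A

Piecing the relations together gives one ordering: Z < M < H < N < S < B < T < A < L < D < K < P.
Counting 8 from the smallest end gives A.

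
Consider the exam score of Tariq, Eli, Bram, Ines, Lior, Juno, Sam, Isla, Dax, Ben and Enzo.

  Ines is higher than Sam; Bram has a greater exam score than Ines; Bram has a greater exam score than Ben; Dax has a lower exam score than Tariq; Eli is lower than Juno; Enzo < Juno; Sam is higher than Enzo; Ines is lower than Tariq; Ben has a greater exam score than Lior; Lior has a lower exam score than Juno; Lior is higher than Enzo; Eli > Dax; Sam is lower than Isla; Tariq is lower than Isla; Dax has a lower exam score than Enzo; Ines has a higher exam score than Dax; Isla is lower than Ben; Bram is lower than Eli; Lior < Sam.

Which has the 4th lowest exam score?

Sam

Piecing the relations together gives one ordering: Dax < Enzo < Lior < Sam < Ines < Tariq < Isla < Ben < Bram < Eli < Juno.
Counting 4 from the smallest end gives Sam.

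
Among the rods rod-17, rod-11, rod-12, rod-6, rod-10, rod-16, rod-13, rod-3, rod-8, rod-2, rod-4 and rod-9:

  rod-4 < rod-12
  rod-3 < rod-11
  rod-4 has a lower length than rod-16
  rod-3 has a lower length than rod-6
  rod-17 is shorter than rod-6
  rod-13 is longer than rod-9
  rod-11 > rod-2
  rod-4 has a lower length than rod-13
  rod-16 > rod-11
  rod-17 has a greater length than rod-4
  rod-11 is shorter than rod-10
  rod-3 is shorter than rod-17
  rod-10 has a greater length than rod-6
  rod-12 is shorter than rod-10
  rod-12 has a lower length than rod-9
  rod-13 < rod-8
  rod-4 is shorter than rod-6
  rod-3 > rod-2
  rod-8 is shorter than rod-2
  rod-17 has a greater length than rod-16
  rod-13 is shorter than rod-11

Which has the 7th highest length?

Piecing the relations together gives one ordering: rod-4 < rod-12 < rod-9 < rod-13 < rod-8 < rod-2 < rod-3 < rod-11 < rod-16 < rod-17 < rod-6 < rod-10.
Counting 7 from the largest end gives rod-2.

rod-2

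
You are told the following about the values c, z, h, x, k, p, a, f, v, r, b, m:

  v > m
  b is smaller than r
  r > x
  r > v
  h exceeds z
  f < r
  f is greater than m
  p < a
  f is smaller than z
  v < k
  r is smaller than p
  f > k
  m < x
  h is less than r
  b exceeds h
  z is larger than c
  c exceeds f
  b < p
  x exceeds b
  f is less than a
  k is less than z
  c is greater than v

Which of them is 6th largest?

Piecing the relations together gives one ordering: m < v < k < f < c < z < h < b < x < r < p < a.
The 6th largest is h.

h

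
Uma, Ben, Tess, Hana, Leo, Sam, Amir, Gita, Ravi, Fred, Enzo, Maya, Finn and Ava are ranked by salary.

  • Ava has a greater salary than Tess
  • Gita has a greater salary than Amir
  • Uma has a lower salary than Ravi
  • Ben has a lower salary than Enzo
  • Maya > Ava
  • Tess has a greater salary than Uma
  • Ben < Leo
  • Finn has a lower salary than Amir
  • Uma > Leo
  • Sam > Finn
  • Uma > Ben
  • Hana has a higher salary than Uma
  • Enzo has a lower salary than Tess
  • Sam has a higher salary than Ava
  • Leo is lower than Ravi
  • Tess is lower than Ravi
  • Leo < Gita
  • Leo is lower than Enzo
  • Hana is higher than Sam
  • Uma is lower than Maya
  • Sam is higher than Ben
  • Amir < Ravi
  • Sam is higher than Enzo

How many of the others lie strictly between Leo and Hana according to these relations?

The relations place Leo below Hana. An element lies strictly between them when it is forced above Leo and also forced below Hana.
Above Leo: {Enzo, Uma, Tess, Ravi, Ava, Gita, Sam, Maya}. Below Hana: {Ben, Enzo, Finn, Uma, Tess, Ava, Sam}.
Intersection: {Enzo, Uma, Tess, Ava, Sam} — 5.

5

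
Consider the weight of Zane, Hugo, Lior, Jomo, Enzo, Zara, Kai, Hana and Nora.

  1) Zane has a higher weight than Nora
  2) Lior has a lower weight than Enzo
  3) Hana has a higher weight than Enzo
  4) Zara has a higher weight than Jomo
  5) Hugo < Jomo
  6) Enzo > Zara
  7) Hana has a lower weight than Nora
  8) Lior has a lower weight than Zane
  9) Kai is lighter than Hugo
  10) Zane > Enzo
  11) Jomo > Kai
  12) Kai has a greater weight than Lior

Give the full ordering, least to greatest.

Lior < Kai < Hugo < Jomo < Zara < Enzo < Hana < Nora < Zane

Nothing is placed below Lior, so it is least; from there Lior < Kai; Kai < Hugo; Hugo < Jomo; Jomo < Zara; Zara < Enzo; Enzo < Hana; Hana < Nora; Nora < Zane, each given directly.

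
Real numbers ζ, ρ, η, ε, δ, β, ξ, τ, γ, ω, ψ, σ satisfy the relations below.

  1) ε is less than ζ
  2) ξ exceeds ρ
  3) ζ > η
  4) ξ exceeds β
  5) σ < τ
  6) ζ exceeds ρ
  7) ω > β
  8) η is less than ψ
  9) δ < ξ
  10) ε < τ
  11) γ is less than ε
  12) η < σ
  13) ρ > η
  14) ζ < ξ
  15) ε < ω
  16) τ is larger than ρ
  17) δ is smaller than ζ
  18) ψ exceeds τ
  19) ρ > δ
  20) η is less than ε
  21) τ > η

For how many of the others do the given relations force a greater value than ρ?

From ρ the given relations immediately reach ζ, τ, ξ.
From those, ψ — 4 in total.
No other element is forced above ρ by the given relations, so the count is 4.

4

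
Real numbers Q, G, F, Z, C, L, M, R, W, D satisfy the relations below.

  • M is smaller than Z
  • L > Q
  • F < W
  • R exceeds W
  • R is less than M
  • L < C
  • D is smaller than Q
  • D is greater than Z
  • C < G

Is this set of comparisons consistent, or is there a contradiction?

The single ordering F < W < R < M < Z < D < Q < L < C < G satisfies every listed relation, so no contradiction arises.

consistent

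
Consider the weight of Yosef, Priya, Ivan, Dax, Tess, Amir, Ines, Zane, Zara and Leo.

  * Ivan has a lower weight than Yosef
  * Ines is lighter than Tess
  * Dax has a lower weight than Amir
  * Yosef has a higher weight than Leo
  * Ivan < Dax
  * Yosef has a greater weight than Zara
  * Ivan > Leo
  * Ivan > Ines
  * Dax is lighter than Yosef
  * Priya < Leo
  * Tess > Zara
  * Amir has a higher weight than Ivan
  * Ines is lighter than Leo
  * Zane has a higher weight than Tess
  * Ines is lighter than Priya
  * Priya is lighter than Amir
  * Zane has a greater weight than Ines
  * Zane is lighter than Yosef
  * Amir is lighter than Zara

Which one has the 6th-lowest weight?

Amir

The consecutive relations fix a unique order: Ines < Priya < Leo < Ivan < Dax < Amir < Zara < Tess < Zane < Yosef.
The 6th smallest is Amir.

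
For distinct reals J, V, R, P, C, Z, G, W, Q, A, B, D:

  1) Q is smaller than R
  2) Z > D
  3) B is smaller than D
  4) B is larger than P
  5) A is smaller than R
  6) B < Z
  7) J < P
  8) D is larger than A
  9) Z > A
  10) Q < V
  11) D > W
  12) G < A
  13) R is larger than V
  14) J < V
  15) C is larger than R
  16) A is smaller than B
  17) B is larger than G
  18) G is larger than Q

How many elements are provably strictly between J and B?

1

The relations place J below B. An element lies strictly between them when it is forced above J and also forced below B.
Above J: {P, V, R, C, D, Z}. Below B: {P, Q, G, A}.
Intersection: {P} — 1.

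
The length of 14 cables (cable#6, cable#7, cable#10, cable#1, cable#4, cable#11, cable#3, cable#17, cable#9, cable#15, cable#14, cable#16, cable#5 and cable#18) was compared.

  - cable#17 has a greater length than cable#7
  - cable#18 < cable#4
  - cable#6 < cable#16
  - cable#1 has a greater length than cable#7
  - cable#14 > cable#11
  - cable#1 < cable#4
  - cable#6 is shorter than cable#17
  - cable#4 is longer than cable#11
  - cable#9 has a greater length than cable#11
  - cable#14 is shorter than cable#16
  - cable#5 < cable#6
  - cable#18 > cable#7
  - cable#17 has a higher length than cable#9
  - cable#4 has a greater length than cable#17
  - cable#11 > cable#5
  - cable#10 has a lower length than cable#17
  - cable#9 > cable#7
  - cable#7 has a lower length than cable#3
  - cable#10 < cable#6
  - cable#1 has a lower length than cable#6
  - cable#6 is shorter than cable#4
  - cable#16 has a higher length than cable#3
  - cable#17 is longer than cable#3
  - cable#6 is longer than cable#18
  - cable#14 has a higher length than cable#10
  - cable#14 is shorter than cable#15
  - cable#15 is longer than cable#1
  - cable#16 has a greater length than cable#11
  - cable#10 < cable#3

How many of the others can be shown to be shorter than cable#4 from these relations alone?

10

From cable#4 the given relations immediately reach cable#11, cable#18, cable#1, cable#6, cable#17.
From those, cable#5, cable#10, cable#7, cable#9, cable#3 — 10 in total.
Nothing else is reachable below cable#4; 10 in all.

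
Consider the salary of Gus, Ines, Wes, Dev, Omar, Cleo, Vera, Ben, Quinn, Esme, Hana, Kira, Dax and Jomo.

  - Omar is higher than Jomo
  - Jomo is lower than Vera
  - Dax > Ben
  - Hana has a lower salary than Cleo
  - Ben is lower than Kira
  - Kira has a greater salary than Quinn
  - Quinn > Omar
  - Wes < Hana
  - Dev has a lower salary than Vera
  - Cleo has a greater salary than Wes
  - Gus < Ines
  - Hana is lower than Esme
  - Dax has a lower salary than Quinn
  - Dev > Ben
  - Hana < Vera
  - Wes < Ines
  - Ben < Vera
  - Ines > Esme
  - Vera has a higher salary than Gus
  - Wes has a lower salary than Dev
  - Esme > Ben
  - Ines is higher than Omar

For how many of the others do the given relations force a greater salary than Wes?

6

Directly above Wes: Hana, Cleo, Dev, Ines.
One step further: Vera, Esme (6 so far).
No other element is forced above Wes by the given relations, so the count is 6.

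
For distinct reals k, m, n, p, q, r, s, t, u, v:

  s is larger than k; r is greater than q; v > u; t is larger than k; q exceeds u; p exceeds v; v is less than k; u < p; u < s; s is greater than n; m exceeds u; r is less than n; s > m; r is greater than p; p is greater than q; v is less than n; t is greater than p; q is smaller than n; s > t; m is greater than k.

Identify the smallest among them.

u

q is not least since u < q; v is not least since u < v; p is not least since q < p; k is not least since v < k; t is not least since k < t; r is not least since q < r; n is not least since v < n; m is not least since u < m; s is not least since k < s.
Only u has nothing below it, so u is the smallest.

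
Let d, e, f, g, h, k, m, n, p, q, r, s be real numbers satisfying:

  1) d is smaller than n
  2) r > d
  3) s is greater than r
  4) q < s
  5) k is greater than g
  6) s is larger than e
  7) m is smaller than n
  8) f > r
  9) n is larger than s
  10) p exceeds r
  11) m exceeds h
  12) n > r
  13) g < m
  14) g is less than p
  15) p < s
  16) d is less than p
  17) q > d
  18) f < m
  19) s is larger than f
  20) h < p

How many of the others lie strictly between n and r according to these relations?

Chaining upward from r reaches: f, p, m, s.
Chaining downward from n reaches: d, q, g, e, h, f, p, m, s.
Strictly between r and n are those in both lists: f, p, m, s — 4 elements.

4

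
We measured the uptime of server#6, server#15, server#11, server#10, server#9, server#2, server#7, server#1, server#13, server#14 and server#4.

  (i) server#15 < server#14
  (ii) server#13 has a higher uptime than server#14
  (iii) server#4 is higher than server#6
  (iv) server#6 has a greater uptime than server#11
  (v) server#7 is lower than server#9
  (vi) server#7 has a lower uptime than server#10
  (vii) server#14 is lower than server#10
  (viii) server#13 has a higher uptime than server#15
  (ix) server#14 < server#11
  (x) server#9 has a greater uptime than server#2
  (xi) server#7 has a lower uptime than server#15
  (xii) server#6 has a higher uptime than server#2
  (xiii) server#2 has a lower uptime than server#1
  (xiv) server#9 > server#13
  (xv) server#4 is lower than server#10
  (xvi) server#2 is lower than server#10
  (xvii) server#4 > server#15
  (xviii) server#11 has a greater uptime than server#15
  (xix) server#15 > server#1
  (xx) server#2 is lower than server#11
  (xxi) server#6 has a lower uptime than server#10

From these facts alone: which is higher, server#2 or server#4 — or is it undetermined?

server#4

server#2 < server#1 and server#1 < server#15 give server#2 < server#15.
With server#15 < server#14: server#2 < server#1 < server#15 < server#14.
Then server#14 < server#11 extends the chain to server#11.
Then server#11 < server#6 extends the chain to server#6.
With server#6 < server#4: server#2 < server#1 < server#15 < server#14 < server#11 < server#6 < server#4.
So server#4 is higher.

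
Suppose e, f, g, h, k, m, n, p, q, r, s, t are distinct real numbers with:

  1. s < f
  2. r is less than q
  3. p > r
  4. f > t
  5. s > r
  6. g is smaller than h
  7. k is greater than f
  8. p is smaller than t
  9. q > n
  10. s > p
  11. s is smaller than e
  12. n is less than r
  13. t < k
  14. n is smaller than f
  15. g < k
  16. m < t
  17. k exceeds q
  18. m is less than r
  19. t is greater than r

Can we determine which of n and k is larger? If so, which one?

n < r and r < t give n < t.
With t < f: n < r < t < f.
Then f < k extends the chain to k.
So k is larger.

k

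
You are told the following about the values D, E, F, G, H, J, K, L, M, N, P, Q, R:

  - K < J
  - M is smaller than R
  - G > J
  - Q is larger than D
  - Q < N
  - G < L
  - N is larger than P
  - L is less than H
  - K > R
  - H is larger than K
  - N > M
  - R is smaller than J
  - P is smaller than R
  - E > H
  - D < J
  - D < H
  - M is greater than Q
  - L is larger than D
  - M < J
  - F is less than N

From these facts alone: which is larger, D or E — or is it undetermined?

E

Link the given pairs in sequence: D < Q; Q < M; M < R; R < K; K < J; J < G; G < L; L < H; H < E.
Together: D < Q < M < R < K < J < G < L < H < E.
So E is larger.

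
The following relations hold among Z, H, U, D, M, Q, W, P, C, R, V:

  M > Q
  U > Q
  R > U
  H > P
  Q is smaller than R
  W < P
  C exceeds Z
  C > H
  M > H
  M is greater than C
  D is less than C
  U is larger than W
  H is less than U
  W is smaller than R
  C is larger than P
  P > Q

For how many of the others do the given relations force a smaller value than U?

Directly below U: Q, W, H.
One step further: P (4 so far).
No other element is forced below U by the given relations, so the count is 4.

4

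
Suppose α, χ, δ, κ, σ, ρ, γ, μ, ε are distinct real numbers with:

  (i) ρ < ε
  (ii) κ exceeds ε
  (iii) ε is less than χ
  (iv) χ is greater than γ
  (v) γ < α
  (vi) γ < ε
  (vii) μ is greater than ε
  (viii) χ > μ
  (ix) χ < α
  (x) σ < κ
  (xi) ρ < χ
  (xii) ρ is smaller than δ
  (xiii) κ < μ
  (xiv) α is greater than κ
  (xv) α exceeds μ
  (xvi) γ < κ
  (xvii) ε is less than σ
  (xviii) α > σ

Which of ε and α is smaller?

Chaining the given relations: ε < σ < κ < μ < χ < α.
So ε < α; ε is the smaller of the two.

ε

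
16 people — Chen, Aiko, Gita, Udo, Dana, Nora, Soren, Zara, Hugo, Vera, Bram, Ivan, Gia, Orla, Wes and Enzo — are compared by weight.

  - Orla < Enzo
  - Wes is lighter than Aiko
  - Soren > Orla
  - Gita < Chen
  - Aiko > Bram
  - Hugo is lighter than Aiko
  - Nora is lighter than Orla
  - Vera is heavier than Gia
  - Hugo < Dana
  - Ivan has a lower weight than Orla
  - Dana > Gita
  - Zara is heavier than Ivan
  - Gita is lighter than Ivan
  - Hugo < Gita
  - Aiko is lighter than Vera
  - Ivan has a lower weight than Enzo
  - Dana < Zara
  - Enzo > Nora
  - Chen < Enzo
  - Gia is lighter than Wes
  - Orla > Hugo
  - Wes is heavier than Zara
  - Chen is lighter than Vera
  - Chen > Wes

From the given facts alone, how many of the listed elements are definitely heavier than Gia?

5

Directly above Gia: Wes, Vera.
One step further: Aiko, Chen (4 so far).
One step further: Enzo (5 so far).
Nothing else is reachable above Gia; 5 in all.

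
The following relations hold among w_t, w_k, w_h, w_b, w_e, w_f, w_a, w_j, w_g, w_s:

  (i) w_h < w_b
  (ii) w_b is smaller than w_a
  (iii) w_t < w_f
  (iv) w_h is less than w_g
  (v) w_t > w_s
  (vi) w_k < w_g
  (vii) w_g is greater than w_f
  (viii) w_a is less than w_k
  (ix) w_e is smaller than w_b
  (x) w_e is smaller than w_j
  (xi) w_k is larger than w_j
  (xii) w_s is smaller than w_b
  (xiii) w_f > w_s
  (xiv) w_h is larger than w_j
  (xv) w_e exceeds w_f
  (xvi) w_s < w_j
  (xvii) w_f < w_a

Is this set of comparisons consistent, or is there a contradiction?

Every relation is compatible with w_s < w_t < w_f < w_e < w_j < w_h < w_b < w_a < w_k < w_g; the set is consistent.

consistent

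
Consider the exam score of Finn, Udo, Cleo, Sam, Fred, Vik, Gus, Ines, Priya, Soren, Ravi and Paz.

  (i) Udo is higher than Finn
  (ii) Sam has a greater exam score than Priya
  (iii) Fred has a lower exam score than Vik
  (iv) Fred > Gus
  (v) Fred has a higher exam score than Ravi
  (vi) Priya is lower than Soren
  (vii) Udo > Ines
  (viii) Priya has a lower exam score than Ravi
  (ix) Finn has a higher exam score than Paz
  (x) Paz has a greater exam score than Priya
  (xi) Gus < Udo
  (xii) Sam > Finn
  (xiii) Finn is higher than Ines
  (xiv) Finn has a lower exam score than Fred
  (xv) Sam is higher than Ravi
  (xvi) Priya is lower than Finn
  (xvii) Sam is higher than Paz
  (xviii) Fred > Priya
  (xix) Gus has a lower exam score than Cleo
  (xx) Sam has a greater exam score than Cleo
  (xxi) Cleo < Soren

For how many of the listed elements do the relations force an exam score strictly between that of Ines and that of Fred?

Chaining upward from Ines reaches: Finn, Udo, Sam, Vik.
Chaining downward from Fred reaches: Priya, Paz, Ravi, Finn, Gus.
Strictly between Ines and Fred are those in both lists: Finn — 1 element.

1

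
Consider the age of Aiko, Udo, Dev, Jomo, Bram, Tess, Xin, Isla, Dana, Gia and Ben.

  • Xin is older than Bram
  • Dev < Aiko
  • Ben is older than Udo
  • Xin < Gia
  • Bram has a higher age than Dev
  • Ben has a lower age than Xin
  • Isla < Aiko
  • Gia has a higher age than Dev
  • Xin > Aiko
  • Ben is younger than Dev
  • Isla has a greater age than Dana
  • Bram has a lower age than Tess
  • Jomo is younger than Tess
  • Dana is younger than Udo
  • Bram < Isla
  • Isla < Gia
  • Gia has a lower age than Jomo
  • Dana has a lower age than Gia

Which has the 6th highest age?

Isla

Piecing the relations together gives one ordering: Dana < Udo < Ben < Dev < Bram < Isla < Aiko < Xin < Gia < Jomo < Tess.
The 6th largest is Isla.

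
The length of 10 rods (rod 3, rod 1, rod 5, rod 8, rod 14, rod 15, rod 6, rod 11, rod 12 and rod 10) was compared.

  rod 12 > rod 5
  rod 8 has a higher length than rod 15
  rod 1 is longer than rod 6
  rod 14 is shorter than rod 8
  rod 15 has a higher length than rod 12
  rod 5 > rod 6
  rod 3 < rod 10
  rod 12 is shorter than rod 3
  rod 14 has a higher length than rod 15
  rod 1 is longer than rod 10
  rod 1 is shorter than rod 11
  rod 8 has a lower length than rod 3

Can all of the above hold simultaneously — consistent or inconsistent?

consistent

The single ordering rod 6 < rod 5 < rod 12 < rod 15 < rod 14 < rod 8 < rod 3 < rod 10 < rod 1 < rod 11 satisfies every listed relation, so no contradiction arises.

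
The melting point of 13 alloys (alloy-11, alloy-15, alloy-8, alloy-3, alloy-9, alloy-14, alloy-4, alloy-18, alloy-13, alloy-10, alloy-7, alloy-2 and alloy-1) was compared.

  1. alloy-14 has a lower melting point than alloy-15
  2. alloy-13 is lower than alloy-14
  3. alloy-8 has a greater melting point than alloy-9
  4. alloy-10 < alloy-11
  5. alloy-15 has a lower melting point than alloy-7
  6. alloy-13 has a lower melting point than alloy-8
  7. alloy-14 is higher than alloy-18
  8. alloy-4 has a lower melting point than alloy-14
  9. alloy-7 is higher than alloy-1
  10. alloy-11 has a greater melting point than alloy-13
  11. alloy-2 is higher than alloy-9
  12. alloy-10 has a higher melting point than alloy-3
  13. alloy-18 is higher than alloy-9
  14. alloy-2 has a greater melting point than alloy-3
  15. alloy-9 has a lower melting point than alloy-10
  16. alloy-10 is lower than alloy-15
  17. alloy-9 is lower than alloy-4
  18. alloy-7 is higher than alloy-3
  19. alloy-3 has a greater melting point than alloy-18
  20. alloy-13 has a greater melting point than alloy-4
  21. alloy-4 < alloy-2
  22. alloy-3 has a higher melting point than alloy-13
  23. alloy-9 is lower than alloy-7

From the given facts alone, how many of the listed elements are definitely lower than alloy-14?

Directly below alloy-14: alloy-4, alloy-13, alloy-18.
One step further: alloy-9 (4 so far).
Nothing else is reachable below alloy-14; 4 in all.

4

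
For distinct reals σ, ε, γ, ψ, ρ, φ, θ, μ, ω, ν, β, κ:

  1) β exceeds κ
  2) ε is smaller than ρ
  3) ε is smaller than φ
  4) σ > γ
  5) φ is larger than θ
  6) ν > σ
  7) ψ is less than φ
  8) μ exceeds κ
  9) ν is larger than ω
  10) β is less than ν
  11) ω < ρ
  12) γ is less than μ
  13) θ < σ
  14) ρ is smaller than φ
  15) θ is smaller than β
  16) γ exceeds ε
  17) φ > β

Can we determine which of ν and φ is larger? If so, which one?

Following every chain through ν: below ν we get κ, ε, γ, θ, ω, σ, β.
φ is not reached, and no chain runs the other way from φ to ν.
So the given relations leave the order of ν and φ undetermined.

undetermined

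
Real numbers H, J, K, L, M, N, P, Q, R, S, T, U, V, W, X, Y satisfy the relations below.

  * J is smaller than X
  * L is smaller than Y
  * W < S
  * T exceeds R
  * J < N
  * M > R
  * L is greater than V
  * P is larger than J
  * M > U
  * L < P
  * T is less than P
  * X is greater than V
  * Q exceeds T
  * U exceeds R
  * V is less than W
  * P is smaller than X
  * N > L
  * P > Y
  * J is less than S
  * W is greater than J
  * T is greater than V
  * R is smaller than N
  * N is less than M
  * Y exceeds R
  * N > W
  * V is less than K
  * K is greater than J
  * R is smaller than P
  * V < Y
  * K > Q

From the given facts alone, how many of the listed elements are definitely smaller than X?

Directly below X: V, J, P.
One step further: R, T, L, Y (7 so far).
Nothing else is reachable below X; 7 in all.

7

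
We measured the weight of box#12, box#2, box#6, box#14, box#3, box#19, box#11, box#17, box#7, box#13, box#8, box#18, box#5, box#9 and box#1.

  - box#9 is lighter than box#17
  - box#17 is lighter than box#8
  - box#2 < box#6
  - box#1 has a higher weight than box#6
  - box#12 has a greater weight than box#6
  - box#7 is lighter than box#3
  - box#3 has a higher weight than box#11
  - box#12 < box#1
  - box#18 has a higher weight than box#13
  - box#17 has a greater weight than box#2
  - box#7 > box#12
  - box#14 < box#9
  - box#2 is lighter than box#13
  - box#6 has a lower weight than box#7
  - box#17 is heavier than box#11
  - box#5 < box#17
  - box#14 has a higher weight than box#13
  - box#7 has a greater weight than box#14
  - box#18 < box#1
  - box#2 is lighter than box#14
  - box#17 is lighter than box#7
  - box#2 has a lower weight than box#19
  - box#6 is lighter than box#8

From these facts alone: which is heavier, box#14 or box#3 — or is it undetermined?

box#3

Following the relations from box#14: box#14 < box#9 < box#17 < box#7 < box#3.
So box#3 is heavier.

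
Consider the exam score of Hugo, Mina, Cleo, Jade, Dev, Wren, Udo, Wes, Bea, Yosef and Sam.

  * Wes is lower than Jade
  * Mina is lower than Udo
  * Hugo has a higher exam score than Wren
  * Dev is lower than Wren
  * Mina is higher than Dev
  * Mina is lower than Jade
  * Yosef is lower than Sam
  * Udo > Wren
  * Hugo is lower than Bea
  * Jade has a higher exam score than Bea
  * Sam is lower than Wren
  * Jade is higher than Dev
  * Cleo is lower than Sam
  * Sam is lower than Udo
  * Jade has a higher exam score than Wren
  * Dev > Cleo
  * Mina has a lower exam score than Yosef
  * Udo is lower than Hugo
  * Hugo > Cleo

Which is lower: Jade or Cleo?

Link the given pairs in sequence: Cleo < Dev; Dev < Mina; Mina < Yosef; Yosef < Sam; Sam < Wren; Wren < Hugo; Hugo < Bea; Bea < Jade.
Chaining these gives Cleo < Dev < Mina < Yosef < Sam < Wren < Hugo < Bea < Jade.
So Cleo < Jade; Cleo is the lower of the two.

Cleo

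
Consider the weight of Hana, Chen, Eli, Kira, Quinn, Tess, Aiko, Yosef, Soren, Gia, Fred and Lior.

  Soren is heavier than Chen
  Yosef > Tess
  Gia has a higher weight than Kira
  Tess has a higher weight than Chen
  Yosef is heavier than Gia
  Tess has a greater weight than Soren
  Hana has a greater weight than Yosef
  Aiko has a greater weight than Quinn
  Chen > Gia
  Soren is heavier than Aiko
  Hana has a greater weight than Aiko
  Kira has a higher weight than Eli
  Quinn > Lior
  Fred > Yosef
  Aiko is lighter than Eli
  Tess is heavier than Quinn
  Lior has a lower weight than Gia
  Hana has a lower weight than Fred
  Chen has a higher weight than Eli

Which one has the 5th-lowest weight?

Kira

The consecutive relations fix a unique order: Lior < Quinn < Aiko < Eli < Kira < Gia < Chen < Soren < Tess < Yosef < Hana < Fred.
The 5th smallest is Kira.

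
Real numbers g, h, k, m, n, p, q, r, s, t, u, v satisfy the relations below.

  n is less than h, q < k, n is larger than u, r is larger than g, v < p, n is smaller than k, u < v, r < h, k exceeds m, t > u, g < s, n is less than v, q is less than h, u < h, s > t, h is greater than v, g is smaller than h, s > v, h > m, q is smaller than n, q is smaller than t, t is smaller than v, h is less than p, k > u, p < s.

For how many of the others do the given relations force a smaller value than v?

4

The elements the relations force below v are u, q, t, n — no chain reaches any other.
That is 4.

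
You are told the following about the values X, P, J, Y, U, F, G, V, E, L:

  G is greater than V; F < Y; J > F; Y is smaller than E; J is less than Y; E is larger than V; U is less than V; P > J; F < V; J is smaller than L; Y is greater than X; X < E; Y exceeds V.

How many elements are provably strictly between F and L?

1

The relations place F below L. An element lies strictly between them when it is forced above F and also forced below L.
Above F: {V, G, J, P, Y, E}. Below L: {J}.
Intersection: {J} — 1.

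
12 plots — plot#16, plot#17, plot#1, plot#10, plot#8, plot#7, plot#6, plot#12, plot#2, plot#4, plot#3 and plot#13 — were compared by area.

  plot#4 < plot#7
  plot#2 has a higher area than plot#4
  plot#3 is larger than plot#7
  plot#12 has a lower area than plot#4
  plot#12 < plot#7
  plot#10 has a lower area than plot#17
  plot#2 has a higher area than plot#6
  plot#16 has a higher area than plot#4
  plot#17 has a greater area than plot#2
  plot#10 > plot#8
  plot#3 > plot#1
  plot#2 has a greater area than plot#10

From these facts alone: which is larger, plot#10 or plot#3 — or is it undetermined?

undetermined

Following every chain through plot#10: above plot#10 we get plot#2, plot#17; below plot#10 we get plot#8.
plot#3 is not reached, and no chain runs the other way from plot#3 to plot#10.
So the given relations leave the order of plot#10 and plot#3 undetermined.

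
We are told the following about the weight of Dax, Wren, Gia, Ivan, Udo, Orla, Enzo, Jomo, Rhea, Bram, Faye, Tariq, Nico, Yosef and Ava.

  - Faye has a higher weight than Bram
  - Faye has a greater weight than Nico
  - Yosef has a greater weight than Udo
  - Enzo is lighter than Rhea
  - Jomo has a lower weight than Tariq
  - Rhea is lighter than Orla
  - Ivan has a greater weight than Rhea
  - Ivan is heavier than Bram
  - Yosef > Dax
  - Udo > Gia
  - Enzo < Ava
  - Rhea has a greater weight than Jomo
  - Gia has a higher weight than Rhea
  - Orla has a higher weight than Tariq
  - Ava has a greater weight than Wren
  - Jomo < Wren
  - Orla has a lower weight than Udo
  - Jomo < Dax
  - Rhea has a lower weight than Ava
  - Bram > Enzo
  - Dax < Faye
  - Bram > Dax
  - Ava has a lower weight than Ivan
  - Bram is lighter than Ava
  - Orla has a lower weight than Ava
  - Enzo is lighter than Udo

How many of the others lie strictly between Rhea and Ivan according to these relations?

2

Chaining upward from Rhea reaches: Orla, Gia, Udo, Ava, Yosef.
Chaining downward from Ivan reaches: Enzo, Jomo, Tariq, Dax, Bram, Orla, Wren, Ava.
Strictly between Rhea and Ivan are those in both lists: Orla, Ava — 2 elements.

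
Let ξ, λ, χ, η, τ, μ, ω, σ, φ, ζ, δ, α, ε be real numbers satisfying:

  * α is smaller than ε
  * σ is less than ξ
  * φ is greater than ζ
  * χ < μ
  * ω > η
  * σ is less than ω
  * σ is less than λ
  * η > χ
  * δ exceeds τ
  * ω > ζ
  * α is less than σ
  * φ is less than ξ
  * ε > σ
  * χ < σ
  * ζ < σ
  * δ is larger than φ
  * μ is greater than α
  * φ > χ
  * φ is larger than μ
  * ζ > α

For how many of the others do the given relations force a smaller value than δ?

The elements the relations force below δ are α, χ, ζ, μ, φ, τ — no chain reaches any other.
That is 6.

6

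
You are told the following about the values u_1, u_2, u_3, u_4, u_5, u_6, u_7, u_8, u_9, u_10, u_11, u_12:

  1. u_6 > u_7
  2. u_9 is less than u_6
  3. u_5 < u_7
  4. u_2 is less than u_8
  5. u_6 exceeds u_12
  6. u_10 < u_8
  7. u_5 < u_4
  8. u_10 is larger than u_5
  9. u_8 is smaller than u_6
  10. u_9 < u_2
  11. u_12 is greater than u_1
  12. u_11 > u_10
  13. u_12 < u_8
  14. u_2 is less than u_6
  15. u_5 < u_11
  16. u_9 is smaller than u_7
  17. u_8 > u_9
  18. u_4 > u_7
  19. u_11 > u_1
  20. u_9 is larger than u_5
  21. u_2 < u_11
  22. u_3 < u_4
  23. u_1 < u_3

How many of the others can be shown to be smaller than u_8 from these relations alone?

Directly below u_8: u_10, u_12, u_9, u_2.
One step further: u_5, u_1 (6 so far).
No other element is forced below u_8 by the given relations, so the count is 6.

6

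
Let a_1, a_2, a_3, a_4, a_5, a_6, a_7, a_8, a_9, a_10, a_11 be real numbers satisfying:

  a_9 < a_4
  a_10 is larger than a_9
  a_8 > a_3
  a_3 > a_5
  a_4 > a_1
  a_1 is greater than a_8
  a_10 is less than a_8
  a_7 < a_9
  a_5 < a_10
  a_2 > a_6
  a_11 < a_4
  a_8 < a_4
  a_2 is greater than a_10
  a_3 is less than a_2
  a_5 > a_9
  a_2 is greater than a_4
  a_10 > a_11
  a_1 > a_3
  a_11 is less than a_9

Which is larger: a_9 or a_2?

Link the given pairs in sequence: a_9 < a_5; a_5 < a_10; a_10 < a_8; a_8 < a_1; a_1 < a_4; a_4 < a_2.
Chaining these gives a_9 < a_5 < a_10 < a_8 < a_1 < a_4 < a_2.
So a_9 < a_2; a_2 is the larger of the two.

a_2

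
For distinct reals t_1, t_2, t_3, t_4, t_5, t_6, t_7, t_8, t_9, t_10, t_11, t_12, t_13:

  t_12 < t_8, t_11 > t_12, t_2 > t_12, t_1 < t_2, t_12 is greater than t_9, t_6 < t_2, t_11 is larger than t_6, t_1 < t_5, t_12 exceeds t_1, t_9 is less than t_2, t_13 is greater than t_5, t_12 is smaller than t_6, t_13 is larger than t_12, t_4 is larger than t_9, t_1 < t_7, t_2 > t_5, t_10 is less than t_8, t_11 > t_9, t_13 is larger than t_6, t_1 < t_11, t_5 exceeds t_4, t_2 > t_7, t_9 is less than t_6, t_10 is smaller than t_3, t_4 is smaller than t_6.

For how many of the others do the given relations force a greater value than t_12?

5

The elements the relations force above t_12 are t_6, t_2, t_13, t_11, t_8 — no chain reaches any other.
That is 5.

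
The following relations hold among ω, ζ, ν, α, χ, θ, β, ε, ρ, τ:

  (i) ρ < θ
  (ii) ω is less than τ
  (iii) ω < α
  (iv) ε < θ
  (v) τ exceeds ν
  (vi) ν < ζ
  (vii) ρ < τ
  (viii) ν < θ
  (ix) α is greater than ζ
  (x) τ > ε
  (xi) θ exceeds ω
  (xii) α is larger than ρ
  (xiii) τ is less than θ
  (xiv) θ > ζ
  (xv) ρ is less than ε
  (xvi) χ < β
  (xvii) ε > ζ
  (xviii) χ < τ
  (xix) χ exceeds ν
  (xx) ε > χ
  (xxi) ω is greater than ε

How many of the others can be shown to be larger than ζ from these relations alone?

The elements the relations force above ζ are ε, ω, τ, θ, α — no chain reaches any other.
That is 5.

5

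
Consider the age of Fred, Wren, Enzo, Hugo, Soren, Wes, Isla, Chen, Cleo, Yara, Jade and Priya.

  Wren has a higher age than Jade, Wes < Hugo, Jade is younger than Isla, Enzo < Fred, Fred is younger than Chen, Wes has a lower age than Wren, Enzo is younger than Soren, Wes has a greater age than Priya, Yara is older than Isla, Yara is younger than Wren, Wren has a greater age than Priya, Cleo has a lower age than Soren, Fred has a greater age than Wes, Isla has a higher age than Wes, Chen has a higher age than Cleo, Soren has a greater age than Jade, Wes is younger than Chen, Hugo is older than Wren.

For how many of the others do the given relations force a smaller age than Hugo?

6

From Hugo the given relations immediately reach Wes, Wren.
From those, Jade, Priya, Yara — 5 in total.
From those, Isla — 6 in total.
Nothing else is reachable below Hugo; 6 in all.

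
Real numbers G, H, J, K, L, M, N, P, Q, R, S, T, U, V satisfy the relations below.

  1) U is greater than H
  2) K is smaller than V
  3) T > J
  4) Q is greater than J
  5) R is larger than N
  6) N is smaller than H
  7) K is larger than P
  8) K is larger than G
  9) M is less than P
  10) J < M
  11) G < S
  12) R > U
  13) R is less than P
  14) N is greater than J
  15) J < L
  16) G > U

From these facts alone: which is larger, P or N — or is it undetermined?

The relevant relations are N < H; H < U; U < R; R < P.
Together: N < H < U < R < P.
So P is larger.

P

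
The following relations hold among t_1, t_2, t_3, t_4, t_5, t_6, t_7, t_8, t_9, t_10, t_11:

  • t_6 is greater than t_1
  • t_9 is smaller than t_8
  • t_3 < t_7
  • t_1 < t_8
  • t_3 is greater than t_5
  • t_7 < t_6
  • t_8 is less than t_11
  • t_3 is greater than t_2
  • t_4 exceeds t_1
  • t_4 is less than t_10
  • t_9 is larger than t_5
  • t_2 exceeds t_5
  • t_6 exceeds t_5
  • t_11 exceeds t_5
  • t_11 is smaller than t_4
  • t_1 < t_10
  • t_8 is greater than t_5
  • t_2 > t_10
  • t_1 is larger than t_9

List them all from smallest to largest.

Nothing is placed below t_5, so it is least; from there t_5 < t_9; t_9 < t_1; t_1 < t_8; t_8 < t_11; t_11 < t_4; t_4 < t_10; t_10 < t_2; t_2 < t_3; t_3 < t_7; t_7 < t_6, each given directly.

t_5 < t_9 < t_1 < t_8 < t_11 < t_4 < t_10 < t_2 < t_3 < t_7 < t_6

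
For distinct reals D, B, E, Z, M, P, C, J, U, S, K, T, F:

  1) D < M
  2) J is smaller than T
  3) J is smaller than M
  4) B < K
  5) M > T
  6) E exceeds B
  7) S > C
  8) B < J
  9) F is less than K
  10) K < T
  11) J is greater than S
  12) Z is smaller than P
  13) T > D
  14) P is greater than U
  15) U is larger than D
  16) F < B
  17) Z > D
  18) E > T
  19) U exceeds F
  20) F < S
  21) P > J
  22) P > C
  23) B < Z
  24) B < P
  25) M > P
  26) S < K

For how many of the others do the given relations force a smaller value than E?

8

The elements the relations force below E are F, D, C, B, S, J, K, T — no chain reaches any other.
That is 8.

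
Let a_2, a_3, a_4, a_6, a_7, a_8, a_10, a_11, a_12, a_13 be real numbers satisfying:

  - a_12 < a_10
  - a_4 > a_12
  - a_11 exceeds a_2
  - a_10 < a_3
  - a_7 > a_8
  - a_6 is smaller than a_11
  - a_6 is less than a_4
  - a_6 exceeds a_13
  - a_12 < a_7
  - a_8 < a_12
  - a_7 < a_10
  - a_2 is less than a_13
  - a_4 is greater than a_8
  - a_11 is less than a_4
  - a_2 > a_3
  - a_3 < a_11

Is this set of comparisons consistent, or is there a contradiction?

consistent

Every relation is compatible with a_8 < a_12 < a_7 < a_10 < a_3 < a_2 < a_13 < a_6 < a_11 < a_4; the set is consistent.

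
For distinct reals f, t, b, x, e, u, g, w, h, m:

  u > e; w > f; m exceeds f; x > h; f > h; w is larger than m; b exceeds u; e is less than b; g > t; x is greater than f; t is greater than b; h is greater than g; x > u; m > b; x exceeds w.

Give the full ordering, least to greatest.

The consecutive links are each given: e < u; u < b; b < t; t < g; g < h; h < f; f < m; m < w; w < x.

e < u < b < t < g < h < f < m < w < x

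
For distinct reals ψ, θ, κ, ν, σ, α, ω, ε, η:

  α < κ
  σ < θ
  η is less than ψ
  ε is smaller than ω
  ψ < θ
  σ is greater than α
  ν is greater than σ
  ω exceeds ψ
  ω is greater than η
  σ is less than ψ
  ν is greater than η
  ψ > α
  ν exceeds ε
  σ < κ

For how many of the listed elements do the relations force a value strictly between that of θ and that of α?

2

Chaining upward from α reaches: σ, ψ, ω, κ, ν.
Chaining downward from θ reaches: η, σ, ψ.
Strictly between α and θ are those in both lists: σ, ψ — 2 elements.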